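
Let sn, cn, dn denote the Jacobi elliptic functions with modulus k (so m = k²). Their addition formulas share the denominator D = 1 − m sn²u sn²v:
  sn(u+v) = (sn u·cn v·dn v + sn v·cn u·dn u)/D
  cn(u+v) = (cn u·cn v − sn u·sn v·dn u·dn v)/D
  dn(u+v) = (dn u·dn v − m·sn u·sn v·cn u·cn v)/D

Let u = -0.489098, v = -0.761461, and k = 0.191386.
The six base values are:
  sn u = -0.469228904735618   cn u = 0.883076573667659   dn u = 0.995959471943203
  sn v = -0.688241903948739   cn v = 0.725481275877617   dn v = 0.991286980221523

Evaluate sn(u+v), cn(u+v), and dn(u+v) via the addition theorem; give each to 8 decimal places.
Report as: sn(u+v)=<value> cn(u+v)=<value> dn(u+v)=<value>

m = k² = 0.036628600996
D = 1 − m·sn²u·sn²v = 0.9961799234294506
sn(u+v) = (sn u·cn v·dn v + sn v·cn u·dn u)/D = -0.942765315744748/0.9961799234294506 = -0.9463805619563006
cn(u+v) = (cn u·cn v − sn u·sn v·dn u·dn v)/D = 0.3218198242380536/0.9961799234294506 = 0.3230539149295
dn(u+v) = (dn u·dn v − m·sn u·sn v·cn u·cn v)/D = 0.9797033751955462/0.9961799234294506 = 0.9834602687261733

sn(u+v)=-0.94638056 cn(u+v)=0.32305391 dn(u+v)=0.98346027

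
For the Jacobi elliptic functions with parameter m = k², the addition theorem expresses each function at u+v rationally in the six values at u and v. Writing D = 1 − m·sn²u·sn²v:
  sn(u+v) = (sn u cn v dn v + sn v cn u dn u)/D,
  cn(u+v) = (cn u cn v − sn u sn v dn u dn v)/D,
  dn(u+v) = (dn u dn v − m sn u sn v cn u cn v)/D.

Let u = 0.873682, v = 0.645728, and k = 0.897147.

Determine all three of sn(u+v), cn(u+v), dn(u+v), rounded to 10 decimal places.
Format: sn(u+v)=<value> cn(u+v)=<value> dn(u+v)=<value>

sn(u+v)=0.9373941336 cn(u+v)=0.3482703522 dn(u+v)=0.5410656859

sn u = 0.7159374453094667, cn u = 0.6981644322104603, dn u = 0.7664523839083268
sn v = 0.5752254383575477, cn v = 0.8179949236189471, dn v = 0.856551366232316
m = k² = 0.804872739609
D = 1 − m·sn²u·sn²v = 0.8634934340860031
sn(u+v) = (sn u·cn v·dn v + sn v·cn u·dn u)/D = 0.809433679546043/0.8634934340860031 = 0.9373941336367177
cn(u+v) = (cn u·cn v − sn u·sn v·dn u·dn v)/D = 0.3007291624139439/0.8634934340860031 = 0.3482703522028074
dn(u+v) = (dn u·dn v − m·sn u·sn v·cn u·cn v)/D = 0.4672066671877137/0.8634934340860031 = 0.5410656859044286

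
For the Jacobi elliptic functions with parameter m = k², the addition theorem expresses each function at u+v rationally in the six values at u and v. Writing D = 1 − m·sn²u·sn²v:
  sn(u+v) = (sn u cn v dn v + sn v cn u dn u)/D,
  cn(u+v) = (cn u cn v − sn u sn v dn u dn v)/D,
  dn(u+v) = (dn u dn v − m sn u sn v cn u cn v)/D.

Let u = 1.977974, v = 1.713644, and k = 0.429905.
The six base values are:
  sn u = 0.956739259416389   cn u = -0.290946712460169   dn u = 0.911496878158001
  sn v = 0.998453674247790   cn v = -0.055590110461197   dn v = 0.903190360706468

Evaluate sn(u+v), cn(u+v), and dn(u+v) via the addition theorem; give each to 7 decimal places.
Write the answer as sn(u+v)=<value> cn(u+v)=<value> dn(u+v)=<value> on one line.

m = k² = 0.184818309025
D = 1 − m·sn²u·sn²v = 0.8313493488743699
sn(u+v) = (sn u·cn v·dn v + sn v·cn u·dn u)/D = -0.3128233362417411/0.8313493488743699 = -0.3762838530700692
cn(u+v) = (cn u·cn v − sn u·sn v·dn u·dn v)/D = -0.7702488560046197/0.8313493488743699 = -0.9265044316778752
dn(u+v) = (dn u·dn v − m·sn u·sn v·cn u·cn v)/D = 0.820399724844626/0.8313493488743699 = 0.9868290941172089

sn(u+v)=-0.3762839 cn(u+v)=-0.9265044 dn(u+v)=0.9868291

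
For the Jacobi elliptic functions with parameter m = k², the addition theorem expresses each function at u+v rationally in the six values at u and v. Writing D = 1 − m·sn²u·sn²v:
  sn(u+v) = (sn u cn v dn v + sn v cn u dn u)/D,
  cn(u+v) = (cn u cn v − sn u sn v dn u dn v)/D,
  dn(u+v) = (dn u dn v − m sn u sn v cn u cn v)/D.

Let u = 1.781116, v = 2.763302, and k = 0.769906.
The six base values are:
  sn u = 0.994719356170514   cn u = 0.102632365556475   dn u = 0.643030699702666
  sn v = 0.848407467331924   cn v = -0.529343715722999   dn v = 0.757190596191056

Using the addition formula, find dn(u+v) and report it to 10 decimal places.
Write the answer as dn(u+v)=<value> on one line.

dn(u+v)=0.8896600347

m = k² = 0.592755248836
D = 1 − m·sn²u·sn²v = 0.5778318057447496
dn(u+v) = (dn u·dn v − m·sn u·sn v·cn u·cn v)/D = 0.5140738643210014/0.5778318057447496 = 0.889660034650442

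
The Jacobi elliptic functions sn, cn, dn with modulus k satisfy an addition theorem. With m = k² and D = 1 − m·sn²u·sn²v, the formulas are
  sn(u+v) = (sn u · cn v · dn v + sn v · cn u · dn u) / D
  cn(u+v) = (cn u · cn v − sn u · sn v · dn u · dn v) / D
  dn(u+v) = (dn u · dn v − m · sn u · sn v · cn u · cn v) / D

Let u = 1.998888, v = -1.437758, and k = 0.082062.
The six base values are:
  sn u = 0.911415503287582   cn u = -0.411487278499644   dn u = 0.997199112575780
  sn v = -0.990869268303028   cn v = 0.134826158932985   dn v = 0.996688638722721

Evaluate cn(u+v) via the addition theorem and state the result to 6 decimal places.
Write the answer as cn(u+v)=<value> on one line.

m = k² = 0.006734171844
D = 1 − m·sn²u·sn²v = 0.9945077571002247
cn(u+v) = (cn u·cn v − sn u·sn v·dn u·dn v)/D = 0.8421028068577856/0.9945077571002247 = 0.8467533821085319

cn(u+v)=0.846753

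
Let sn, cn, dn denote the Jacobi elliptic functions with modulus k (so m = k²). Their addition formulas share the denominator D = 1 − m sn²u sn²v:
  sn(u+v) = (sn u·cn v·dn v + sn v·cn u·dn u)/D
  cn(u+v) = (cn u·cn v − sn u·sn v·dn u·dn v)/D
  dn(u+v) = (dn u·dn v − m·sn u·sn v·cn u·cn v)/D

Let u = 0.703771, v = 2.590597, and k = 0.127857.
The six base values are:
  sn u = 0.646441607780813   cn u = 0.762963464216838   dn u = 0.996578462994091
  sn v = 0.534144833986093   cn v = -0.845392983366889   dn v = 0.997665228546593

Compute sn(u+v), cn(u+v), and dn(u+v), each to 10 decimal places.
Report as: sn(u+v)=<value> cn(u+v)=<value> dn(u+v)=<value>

sn(u+v)=-0.1393542597 cn(u+v)=-0.9902425916 dn(u+v)=0.9998412572

m = k² = 0.016347412449
D = 1 − m·sn²u·sn²v = 0.9980509378466891
sn(u+v) = (sn u·cn v·dn v + sn v·cn u·dn u)/D = -0.1390826495987308/0.9980509378466891 = -0.1393542597122386
cn(u+v) = (cn u·cn v − sn u·sn v·dn u·dn v)/D = -0.9883125472831216/0.9980509378466891 = -0.9902425916410857
dn(u+v) = (dn u·dn v − m·sn u·sn v·cn u·cn v)/D = 0.9978925044619245/0.9980509378466891 = 0.9998412572156824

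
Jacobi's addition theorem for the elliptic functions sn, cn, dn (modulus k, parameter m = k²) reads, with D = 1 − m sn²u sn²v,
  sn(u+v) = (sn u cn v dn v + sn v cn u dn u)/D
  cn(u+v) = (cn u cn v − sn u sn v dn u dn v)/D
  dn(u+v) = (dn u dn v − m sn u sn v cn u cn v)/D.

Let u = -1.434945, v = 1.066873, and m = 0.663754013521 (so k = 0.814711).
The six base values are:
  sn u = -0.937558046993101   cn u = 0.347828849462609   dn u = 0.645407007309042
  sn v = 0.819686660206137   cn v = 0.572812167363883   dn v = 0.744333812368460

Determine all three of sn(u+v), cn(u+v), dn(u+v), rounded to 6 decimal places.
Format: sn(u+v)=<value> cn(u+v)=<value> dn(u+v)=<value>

sn(u+v)=-0.354823 cn(u+v)=0.934934 dn(u+v)=0.957306

m = k² = 0.663754013521
D = 1 − m·sn²u·sn²v = 0.607988122197144
sn(u+v) = (sn u·cn v·dn v + sn v·cn u·dn u)/D = -0.2157280739563906/0.607988122197144 = -0.3548228428818539
cn(u+v) = (cn u·cn v − sn u·sn v·dn u·dn v)/D = 0.5684284958021328/0.607988122197144 = 0.9349335538792258
dn(u+v) = (dn u·dn v − m·sn u·sn v·cn u·cn v)/D = 0.5820303883327041/0.607988122197144 = 0.9573055247023018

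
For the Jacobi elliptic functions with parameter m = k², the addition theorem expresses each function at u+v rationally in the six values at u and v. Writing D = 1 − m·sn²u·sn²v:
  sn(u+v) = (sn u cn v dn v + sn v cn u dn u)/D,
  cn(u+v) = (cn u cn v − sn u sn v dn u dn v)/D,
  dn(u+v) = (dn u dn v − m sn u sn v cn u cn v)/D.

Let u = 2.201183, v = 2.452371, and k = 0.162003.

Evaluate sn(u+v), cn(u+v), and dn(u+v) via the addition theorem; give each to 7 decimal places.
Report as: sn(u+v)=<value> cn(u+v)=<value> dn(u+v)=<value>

sn(u+v)=-0.9960394 cn(u+v)=-0.0889129 dn(u+v)=0.9868954

sn u = 0.8181036572730548, cn u = -0.5750707834314417, dn u = 0.9911782929213715
sn v = 0.6508693939507375, cn v = -0.7591897207010904, dn v = 0.9944253703034593
m = k² = 0.026244972009
D = 1 − m·sn²u·sn²v = 0.9925586714097485
sn(u+v) = (sn u·cn v·dn v + sn v·cn u·dn u)/D = -0.9886275503557515/0.9925586714097485 = -0.9960394068711187
cn(u+v) = (cn u·cn v − sn u·sn v·dn u·dn v)/D = -0.08825124853661338/0.9925586714097485 = -0.08891287848129781
dn(u+v) = (dn u·dn v − m·sn u·sn v·cn u·cn v)/D = 0.9795515755161165/0.9925586714097485 = 0.9868953883852953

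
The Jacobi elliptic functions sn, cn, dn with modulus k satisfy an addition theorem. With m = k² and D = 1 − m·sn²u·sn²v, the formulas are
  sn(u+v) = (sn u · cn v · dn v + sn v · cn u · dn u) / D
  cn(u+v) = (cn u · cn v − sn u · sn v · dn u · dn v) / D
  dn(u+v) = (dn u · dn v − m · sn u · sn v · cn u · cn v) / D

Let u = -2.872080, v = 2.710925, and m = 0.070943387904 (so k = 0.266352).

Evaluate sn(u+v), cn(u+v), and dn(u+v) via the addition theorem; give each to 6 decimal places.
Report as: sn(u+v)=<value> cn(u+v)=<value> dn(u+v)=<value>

sn(u+v)=-0.160410 cn(u+v)=0.987051 dn(u+v)=0.999087

sn u = -0.3213589243235264, cn u = -0.9469574656538835, dn u = 0.9963300486205165
sn v = 0.4683398809819481, cn v = -0.883548389100345, dn v = 0.992189053604095
m = k² = 0.070943387904
D = 1 − m·sn²u·sn²v = 0.9983930034777136
sn(u+v) = (sn u·cn v·dn v + sn v·cn u·dn u)/D = -0.1601519810736369/0.9983930034777136 = -0.1604097589984883
cn(u+v) = (cn u·cn v − sn u·sn v·dn u·dn v)/D = 0.9854643232260817/0.9983930034777136 = 0.9870505099629131
dn(u+v) = (dn u·dn v − m·sn u·sn v·cn u·cn v)/D = 0.9974813215130978/0.9983930034777136 = 0.9990868506074861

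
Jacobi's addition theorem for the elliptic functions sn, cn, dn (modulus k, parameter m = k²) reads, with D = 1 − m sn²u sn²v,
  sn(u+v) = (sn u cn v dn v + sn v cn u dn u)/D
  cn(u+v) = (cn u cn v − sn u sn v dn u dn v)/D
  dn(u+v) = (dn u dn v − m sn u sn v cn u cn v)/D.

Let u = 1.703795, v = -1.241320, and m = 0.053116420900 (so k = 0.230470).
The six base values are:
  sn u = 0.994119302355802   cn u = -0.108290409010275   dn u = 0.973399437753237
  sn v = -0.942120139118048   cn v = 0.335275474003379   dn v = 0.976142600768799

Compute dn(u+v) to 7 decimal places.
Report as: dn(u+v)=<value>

m = k² = 0.0531164209
D = 1 − m·sn²u·sn²v = 0.9534072449250302
dn(u+v) = (dn u·dn v − m·sn u·sn v·cn u·cn v)/D = 0.9483704606733308/0.9534072449250302 = 0.9947170694595513

dn(u+v)=0.9947171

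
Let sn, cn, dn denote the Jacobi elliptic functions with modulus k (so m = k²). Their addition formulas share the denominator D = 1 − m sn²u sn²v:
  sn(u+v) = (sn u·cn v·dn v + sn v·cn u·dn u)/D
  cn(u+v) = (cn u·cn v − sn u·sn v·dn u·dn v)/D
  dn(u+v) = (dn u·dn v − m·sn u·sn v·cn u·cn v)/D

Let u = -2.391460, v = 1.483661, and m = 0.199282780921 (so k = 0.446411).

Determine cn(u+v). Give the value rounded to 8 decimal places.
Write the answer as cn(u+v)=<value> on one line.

cn(u+v)=0.63189120

sn u = -0.7863404309847874, cn u = -0.6177934335994992, dn u = 0.9363638311608141
sn v = 0.9876549336097525, cn v = 0.156645242878025, dn v = 0.8975562191710522
m = k² = 0.199282780921
D = 1 − m·sn²u·sn²v = 0.8798008317667619
cn(u+v) = (cn u·cn v − sn u·sn v·dn u·dn v)/D = 0.5559384044531689/0.8798008317667619 = 0.6318912012583208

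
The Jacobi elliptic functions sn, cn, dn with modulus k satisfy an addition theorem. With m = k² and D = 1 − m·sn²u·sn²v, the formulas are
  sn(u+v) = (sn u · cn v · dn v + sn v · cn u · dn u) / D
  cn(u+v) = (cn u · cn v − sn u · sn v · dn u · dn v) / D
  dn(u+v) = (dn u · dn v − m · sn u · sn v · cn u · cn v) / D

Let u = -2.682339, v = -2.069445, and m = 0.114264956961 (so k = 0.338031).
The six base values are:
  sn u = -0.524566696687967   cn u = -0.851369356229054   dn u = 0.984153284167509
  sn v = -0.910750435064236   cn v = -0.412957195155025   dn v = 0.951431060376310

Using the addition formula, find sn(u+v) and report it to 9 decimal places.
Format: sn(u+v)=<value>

sn(u+v)=0.995154077

m = k² = 0.114264956961
D = 1 − m·sn²u·sn²v = 0.973919659026499
sn(u+v) = (sn u·cn v·dn v + sn v·cn u·dn u)/D = 0.9692001192345006/0.973919659026499 = 0.9951540768807194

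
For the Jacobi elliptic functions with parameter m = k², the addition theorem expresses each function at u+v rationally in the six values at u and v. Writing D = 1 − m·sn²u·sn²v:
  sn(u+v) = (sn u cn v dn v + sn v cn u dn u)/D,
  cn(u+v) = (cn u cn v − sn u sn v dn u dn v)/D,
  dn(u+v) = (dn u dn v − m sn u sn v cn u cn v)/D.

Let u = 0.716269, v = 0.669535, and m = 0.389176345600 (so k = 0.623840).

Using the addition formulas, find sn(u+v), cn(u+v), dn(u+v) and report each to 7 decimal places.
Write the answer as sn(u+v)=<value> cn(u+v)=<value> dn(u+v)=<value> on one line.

sn(u+v)=0.9543949 cn(u+v)=0.2985470 dn(u+v)=0.8034370

sn u = 0.6403022917358538, cn u = 0.7681230208747903, dn u = 0.9167566459775836
sn v = 0.6066503658630842, cn v = 0.7949687626556066, dn v = 0.9256206054529485
m = k² = 0.3891763456
D = 1 − m·sn²u·sn²v = 0.9412789955401257
sn(u+v) = (sn u·cn v·dn v + sn v·cn u·dn u)/D = 0.898351895083467/0.9412789955401257 = 0.9543949236516998
cn(u+v) = (cn u·cn v − sn u·sn v·dn u·dn v)/D = 0.2810160494437489/0.9412789955401257 = 0.2985470309814955
dn(u+v) = (dn u·dn v − m·sn u·sn v·cn u·cn v)/D = 0.7562584059805867/0.9412789955401257 = 0.8034370357394725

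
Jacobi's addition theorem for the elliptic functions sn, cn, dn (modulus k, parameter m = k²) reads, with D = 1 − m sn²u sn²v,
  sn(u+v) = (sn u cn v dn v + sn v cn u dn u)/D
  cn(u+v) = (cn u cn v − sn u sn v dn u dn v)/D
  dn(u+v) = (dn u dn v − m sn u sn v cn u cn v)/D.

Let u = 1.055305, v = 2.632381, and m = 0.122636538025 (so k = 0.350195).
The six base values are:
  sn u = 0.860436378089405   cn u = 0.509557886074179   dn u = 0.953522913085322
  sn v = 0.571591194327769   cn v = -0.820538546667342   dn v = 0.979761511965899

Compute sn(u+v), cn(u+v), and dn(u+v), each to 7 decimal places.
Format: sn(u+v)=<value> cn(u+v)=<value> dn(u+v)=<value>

m = k² = 0.122636538025
D = 1 − m·sn²u·sn²v = 0.9703360849802532
sn(u+v) = (sn u·cn v·dn v + sn v·cn u·dn u)/D = -0.4140104731756156/0.9703360849802532 = -0.4266670894590516
cn(u+v) = (cn u·cn v − sn u·sn v·dn u·dn v)/D = -0.8775804498253753/0.9703360849802532 = -0.9044087542547018
dn(u+v) = (dn u·dn v − m·sn u·sn v·cn u·cn v)/D = 0.9594434023181299/0.9703360849802532 = 0.9887743197117677

sn(u+v)=-0.4266671 cn(u+v)=-0.9044088 dn(u+v)=0.9887743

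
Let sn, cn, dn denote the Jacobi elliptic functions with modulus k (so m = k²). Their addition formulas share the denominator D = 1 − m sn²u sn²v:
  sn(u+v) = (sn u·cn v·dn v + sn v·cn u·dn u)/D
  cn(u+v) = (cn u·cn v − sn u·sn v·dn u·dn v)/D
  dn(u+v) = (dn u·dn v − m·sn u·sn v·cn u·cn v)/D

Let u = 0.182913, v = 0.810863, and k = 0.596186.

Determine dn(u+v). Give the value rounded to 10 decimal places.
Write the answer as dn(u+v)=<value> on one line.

sn u = 0.1815408330817362, cn u = 0.9833834073869607, dn u = 0.9941256519454798
sn v = 0.705652303651321, cn v = 0.7085582730810387, dn v = 0.9071998068507582
m = k² = 0.355437746596
D = 1 − m·sn²u·sn²v = 0.9941669765504983
dn(u+v) = (dn u·dn v − m·sn u·sn v·cn u·cn v)/D = 0.8701437400299296/0.9941669765504983 = 0.8752490884872307

dn(u+v)=0.8752490885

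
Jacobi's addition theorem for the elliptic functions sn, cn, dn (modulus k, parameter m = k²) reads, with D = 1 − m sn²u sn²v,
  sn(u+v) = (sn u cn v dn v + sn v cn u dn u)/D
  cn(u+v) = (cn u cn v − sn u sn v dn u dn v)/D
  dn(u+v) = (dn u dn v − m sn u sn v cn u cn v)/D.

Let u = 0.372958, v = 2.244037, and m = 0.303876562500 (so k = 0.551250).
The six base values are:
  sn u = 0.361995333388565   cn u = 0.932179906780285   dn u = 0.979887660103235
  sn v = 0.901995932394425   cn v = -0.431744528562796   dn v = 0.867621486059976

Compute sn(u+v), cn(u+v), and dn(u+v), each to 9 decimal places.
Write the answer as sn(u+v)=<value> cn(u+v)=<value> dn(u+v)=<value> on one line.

m = k² = 0.3038765625
D = 1 − m·sn²u·sn²v = 0.967602439694928
sn(u+v) = (sn u·cn v·dn v + sn v·cn u·dn u)/D = 0.6883114443827877/0.967602439694928 = 0.7113576983123389
cn(u+v) = (cn u·cn v − sn u·sn v·dn u·dn v)/D = -0.6800601714813604/0.967602439694928 = -0.7028301537724256
dn(u+v) = (dn u·dn v − m·sn u·sn v·cn u·cn v)/D = 0.8901045324544804/0.967602439694928 = 0.9199072841684012

sn(u+v)=0.711357698 cn(u+v)=-0.702830154 dn(u+v)=0.919907284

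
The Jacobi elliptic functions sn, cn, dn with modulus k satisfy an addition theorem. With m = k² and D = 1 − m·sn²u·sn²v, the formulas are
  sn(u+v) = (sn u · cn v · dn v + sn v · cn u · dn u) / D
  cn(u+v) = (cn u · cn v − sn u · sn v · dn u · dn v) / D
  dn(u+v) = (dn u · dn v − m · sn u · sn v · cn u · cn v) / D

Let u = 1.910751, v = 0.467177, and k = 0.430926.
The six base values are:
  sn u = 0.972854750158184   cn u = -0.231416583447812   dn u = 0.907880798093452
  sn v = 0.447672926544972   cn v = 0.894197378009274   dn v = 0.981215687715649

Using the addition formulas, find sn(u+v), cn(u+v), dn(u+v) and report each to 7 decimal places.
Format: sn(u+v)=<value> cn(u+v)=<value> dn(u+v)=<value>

m = k² = 0.185697217476
D = 1 − m·sn²u·sn²v = 0.9647772658095321
sn(u+v) = (sn u·cn v·dn v + sn v·cn u·dn u)/D = 0.7595277519938541/0.9647772658095321 = 0.787257099550894
cn(u+v) = (cn u·cn v − sn u·sn v·dn u·dn v)/D = -0.5949056787206515/0.9647772658095321 = -0.6166248934374235
dn(u+v) = (dn u·dn v − m·sn u·sn v·cn u·cn v)/D = 0.9075625130032572/0.9647772658095321 = 0.9406964127017787

sn(u+v)=0.7872571 cn(u+v)=-0.6166249 dn(u+v)=0.9406964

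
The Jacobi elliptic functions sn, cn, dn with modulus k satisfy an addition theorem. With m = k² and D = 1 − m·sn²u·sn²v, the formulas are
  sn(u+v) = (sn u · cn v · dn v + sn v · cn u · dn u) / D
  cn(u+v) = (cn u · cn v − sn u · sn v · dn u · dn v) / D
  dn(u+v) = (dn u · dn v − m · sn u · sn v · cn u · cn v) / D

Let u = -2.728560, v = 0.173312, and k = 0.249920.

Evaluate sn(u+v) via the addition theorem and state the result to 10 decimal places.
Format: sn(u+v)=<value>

sn u = -0.4465410719006185, cn u = -0.8947631368724612, dn u = 0.9937532599318193
sn v = 0.1723926159656956, cn v = 0.9850283173394073, dn v = 0.9990714377365065
m = k² = 0.0624600064
D = 1 − m·sn²u·sn²v = 0.9996298632858109
sn(u+v) = (sn u·cn v·dn v + sn v·cn u·dn u)/D = -0.592734162059974/0.9996298632858109 = -0.5929536359704585

sn(u+v)=-0.5929536360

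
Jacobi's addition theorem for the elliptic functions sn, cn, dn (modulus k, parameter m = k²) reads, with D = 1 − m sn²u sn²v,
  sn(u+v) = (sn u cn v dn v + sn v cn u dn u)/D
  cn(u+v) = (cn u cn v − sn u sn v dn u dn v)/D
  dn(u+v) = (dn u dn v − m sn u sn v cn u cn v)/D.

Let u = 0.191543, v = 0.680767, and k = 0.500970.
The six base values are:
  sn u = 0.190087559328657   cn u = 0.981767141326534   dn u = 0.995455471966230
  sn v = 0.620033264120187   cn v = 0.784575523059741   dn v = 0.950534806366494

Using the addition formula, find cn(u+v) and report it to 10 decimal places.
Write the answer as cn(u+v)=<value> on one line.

m = k² = 0.2509709409
D = 1 − m·sn²u·sn²v = 0.9965137316999083
cn(u+v) = (cn u·cn v − sn u·sn v·dn u·dn v)/D = 0.65874898269621/0.9965137316999083 = 0.6610535928817353

cn(u+v)=0.6610535929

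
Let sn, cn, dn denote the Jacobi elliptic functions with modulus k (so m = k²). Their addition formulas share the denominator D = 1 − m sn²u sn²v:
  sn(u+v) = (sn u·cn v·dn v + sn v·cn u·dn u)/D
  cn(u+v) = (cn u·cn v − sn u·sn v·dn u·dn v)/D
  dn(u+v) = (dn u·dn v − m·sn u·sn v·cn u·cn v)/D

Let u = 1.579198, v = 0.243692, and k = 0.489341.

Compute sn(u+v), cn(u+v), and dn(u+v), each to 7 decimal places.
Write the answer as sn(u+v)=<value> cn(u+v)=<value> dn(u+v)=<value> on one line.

sn(u+v)=0.9922421 cn(u+v)=-0.1243205 dn(u+v)=0.8742118

sn u = 0.9961291182736373, cn u = 0.08790210308852665, dn u = 0.8731526778165749
sn v = 0.2407336388639214, cn v = 0.9705912193706139, dn v = 0.9930372410918696
m = k² = 0.239454614281
D = 1 − m·sn²u·sn²v = 0.9862301870097372
sn(u+v) = (sn u·cn v·dn v + sn v·cn u·dn u)/D = 0.9785791201129527/0.9862301870097372 = 0.992242108386499
cn(u+v) = (cn u·cn v − sn u·sn v·dn u·dn v)/D = -0.122608676072374/0.9862301870097372 = -0.1243205467519962
dn(u+v) = (dn u·dn v − m·sn u·sn v·cn u·cn v)/D = 0.8621740832452135/0.9862301870097372 = 0.8742118164719097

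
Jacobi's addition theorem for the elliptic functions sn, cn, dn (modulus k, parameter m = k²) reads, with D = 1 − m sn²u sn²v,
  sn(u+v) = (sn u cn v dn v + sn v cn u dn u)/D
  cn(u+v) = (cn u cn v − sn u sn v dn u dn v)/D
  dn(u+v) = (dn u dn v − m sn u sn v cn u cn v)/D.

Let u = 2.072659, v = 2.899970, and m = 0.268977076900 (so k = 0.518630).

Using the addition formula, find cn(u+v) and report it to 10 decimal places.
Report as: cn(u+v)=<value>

cn(u+v)=-0.0989958430

sn u = 0.9480021531338971, cn u = -0.3182639119559349, dn u = 0.8707859249115322
sn v = 0.4682430840753096, cn v = -0.8835996911586392, dn v = 0.9700651263446357
m = k² = 0.2689770769
D = 1 − m·sn²u·sn²v = 0.9469999035153963
cn(u+v) = (cn u·cn v − sn u·sn v·dn u·dn v)/D = -0.09374905378187238/0.9469999035153963 = -0.09899584301314368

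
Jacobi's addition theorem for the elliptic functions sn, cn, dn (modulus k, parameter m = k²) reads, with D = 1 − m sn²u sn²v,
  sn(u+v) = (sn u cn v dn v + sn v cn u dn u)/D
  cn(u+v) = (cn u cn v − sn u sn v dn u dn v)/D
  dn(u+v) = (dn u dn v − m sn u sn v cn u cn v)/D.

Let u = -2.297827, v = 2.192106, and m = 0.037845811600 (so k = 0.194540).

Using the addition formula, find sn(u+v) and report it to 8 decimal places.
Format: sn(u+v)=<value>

sn(u+v)=-0.10551678

sn u = -0.7646690039808646, cn u = -0.6444232416284444, dn u = 0.9888735241596496
sn v = 0.8276848526597442, cn v = -0.5611931794646274, dn v = 0.9869515005635436
m = k² = 0.0378458116
D = 1 − m·sn²u·sn²v = 0.9848401532745872
sn(u+v) = (sn u·cn v·dn v + sn v·cn u·dn u)/D = -0.1039171575033269/0.9848401532745872 = -0.1055167756491275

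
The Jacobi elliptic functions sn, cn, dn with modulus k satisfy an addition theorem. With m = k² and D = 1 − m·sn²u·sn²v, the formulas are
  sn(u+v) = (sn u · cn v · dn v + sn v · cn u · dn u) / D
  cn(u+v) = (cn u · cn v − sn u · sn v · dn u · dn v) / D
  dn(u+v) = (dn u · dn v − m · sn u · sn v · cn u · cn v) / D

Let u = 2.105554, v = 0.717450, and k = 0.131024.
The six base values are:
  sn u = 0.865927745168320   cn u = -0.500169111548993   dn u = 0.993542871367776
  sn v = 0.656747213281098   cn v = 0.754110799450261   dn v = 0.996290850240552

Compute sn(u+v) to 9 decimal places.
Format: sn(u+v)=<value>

m = k² = 0.017167288576
D = 1 − m·sn²u·sn²v = 0.9944478461100628
sn(u+v) = (sn u·cn v·dn v + sn v·cn u·dn u)/D = 0.3242197667046573/0.9944478461100628 = 0.3260299350769307

sn(u+v)=0.326029935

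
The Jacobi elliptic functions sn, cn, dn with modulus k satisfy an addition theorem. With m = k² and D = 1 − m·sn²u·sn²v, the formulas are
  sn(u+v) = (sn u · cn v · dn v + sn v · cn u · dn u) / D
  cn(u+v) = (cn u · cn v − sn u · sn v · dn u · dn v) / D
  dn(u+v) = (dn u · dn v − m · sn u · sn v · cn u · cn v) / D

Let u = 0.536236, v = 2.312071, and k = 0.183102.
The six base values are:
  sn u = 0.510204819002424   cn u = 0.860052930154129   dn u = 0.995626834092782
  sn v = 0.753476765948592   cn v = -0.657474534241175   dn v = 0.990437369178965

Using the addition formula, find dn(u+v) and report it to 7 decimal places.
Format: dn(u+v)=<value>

dn(u+v)=0.9983404

m = k² = 0.033526342404
D = 1 − m·sn²u·sn²v = 0.9950453267516295
dn(u+v) = (dn u·dn v − m·sn u·sn v·cn u·cn v)/D = 0.9933939609819779/0.9950453267516295 = 0.9983404115116619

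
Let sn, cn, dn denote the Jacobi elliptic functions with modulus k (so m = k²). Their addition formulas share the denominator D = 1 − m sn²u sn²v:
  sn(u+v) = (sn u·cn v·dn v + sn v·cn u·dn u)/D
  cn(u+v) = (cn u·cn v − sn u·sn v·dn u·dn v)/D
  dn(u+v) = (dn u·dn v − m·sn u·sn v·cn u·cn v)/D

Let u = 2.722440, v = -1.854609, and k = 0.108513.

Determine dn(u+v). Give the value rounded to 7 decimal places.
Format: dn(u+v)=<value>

sn u = 0.4153374674883864, cn u = -0.909667405209362, dn u = 0.9989838531492178
sn v = -0.9617293205487166, cn v = -0.2740013029109605, dn v = 0.9945395731098126
m = k² = 0.011775071169
D = 1 − m·sn²u·sn²v = 0.998121239265055
dn(u+v) = (dn u·dn v − m·sn u·sn v·cn u·cn v)/D = 0.9947013126576148/0.998121239265055 = 0.996573636074553

dn(u+v)=0.9965736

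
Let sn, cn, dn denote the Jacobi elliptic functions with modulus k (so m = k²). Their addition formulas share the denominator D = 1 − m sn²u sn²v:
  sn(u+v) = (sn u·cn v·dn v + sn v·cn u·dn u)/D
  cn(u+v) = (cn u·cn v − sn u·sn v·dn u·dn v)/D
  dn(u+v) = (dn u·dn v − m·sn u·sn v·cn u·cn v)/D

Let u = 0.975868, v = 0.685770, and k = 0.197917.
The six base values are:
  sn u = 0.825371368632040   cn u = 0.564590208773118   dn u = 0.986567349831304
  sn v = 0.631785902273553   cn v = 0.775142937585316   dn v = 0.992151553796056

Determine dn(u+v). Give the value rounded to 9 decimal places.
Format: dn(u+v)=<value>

dn(u+v)=0.980326897

m = k² = 0.039171138889
D = 1 − m·sn²u·sn²v = 0.989348645005215
dn(u+v) = (dn u·dn v − m·sn u·sn v·cn u·cn v)/D = 0.9698850876508873/0.989348645005215 = 0.9803268974465264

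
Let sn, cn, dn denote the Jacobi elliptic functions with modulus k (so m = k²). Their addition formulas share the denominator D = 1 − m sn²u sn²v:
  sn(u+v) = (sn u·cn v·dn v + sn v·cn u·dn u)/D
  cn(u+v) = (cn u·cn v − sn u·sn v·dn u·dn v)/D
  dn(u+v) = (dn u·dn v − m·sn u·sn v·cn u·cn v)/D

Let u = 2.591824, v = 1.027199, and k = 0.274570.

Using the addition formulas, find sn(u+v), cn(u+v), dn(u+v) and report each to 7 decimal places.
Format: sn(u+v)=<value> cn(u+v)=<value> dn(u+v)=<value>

sn u = 0.5720184337251389, cn u = -0.8202407643360813, dn u = 0.987589205430976
sn v = 0.8501089255862343, cn v = 0.5266068881420165, dn v = 0.9723773517924472
m = k² = 0.0753886849
D = 1 − m·sn²u·sn²v = 0.982173118877779
sn(u+v) = (sn u·cn v·dn v + sn v·cn u·dn u)/D = -0.3957319135032423/0.982173118877779 = -0.4029146246187246
cn(u+v) = (cn u·cn v − sn u·sn v·dn u·dn v)/D = -0.8989217363492587/0.982173118877779 = -0.9152375676666426
dn(u+v) = (dn u·dn v − m·sn u·sn v·cn u·cn v)/D = 0.9761443975569646/0.982173118877779 = 0.9938618546924775

sn(u+v)=-0.4029146 cn(u+v)=-0.9152376 dn(u+v)=0.9938619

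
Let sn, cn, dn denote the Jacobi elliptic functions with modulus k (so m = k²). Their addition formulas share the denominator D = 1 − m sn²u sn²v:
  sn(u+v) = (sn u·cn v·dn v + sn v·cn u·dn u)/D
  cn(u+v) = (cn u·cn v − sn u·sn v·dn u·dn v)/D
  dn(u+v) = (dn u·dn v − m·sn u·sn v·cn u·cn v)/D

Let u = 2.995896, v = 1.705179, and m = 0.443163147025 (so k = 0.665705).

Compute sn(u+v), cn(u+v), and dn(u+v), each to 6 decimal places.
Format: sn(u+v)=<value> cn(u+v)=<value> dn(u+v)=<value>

sn u = 0.5689209914968151, cn u = -0.8223921846870147, dn u = 0.9255057531594439
sn v = 0.9970129758915551, cn v = 0.07723422754106678, dn v = 0.7479842090197876
m = k² = 0.443163147025
D = 1 − m·sn²u·sn²v = 0.857416531427449
sn(u+v) = (sn u·cn v·dn v + sn v·cn u·dn u)/D = -0.7259886327322127/0.857416531427449 = -0.8467163929339783
cn(u+v) = (cn u·cn v − sn u·sn v·dn u·dn v)/D = -0.4561837497200991/0.857416531427449 = -0.5320444999592354
dn(u+v) = (dn u·dn v − m·sn u·sn v·cn u·cn v)/D = 0.7082300219244551/0.857416531427449 = 0.8260046266490519

sn(u+v)=-0.846716 cn(u+v)=-0.532044 dn(u+v)=0.826005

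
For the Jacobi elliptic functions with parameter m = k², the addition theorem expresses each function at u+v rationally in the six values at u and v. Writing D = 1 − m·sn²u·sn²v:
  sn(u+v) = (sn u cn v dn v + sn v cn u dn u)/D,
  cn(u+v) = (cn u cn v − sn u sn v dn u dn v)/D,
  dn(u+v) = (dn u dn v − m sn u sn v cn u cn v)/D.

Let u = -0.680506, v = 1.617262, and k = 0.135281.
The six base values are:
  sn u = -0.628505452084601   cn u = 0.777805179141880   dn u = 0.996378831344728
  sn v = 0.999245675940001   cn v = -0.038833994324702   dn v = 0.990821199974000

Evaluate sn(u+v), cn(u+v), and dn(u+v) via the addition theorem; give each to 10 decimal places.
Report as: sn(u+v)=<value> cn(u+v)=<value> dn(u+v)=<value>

sn(u+v)=0.8043937428 cn(u+v)=0.5940965465 dn(u+v)=0.9940615594

m = k² = 0.018300948961
D = 1 − m·sn²u·sn²v = 0.9927816777942948
sn(u+v) = (sn u·cn v·dn v + sn v·cn u·dn u)/D = 0.798587369573629/0.9927816777942948 = 0.8043937427893355
cn(u+v) = (cn u·cn v − sn u·sn v·dn u·dn v)/D = 0.5898081662045102/0.9927816777942948 = 0.5940965464984326
dn(u+v) = (dn u·dn v − m·sn u·sn v·cn u·cn v)/D = 0.9868861027863109/0.9927816777942948 = 0.9940615594144703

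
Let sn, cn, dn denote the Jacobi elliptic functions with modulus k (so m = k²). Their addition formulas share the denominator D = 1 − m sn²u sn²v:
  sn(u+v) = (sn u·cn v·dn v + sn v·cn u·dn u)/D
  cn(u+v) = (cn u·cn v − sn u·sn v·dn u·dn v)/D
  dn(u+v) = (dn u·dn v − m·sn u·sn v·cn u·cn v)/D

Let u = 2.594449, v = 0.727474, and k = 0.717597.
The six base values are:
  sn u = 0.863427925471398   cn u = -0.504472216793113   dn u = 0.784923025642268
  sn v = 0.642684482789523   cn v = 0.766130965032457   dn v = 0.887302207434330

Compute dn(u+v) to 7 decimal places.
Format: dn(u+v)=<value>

m = k² = 0.514945454409
D = 1 − m·sn²u·sn²v = 0.8414343767616589
dn(u+v) = (dn u·dn v − m·sn u·sn v·cn u·cn v)/D = 0.8069036801964961/0.8414343767616589 = 0.9589621038564439

dn(u+v)=0.9589621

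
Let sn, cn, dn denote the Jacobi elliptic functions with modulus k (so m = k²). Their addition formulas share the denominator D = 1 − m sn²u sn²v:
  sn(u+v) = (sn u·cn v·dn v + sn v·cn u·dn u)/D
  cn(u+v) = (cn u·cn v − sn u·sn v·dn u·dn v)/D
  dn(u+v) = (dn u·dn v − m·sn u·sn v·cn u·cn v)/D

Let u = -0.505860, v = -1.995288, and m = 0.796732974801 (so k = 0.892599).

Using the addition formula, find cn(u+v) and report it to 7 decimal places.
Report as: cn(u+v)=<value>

cn(u+v)=-0.1140015

sn u = -0.4703269710728716, cn u = 0.882492232419877, dn u = 0.9076104464858489
sn v = -0.9933078248235762, cn v = 0.1154970352184664, dn v = 0.4624879421335594
m = k² = 0.796732974801
D = 1 − m·sn²u·sn²v = 0.8261077312507533
cn(u+v) = (cn u·cn v − sn u·sn v·dn u·dn v)/D = -0.09417749426525453/0.8261077312507533 = -0.1140014682136757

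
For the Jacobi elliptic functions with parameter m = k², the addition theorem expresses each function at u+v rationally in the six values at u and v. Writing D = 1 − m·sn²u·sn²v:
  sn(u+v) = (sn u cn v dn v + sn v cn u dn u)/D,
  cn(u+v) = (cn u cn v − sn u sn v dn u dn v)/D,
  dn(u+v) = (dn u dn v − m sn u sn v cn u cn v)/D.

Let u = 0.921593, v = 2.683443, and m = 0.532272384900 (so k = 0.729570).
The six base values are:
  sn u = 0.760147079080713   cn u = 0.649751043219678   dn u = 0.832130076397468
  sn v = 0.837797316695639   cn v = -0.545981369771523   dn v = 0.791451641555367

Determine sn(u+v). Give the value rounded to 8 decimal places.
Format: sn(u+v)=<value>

sn(u+v)=0.15878249

m = k² = 0.5322723849
D = 1 − m·sn²u·sn²v = 0.7841226257170576
sn(u+v) = (sn u·cn v·dn v + sn v·cn u·dn u)/D = 0.124504940013608/0.7841226257170576 = 0.1587824862211466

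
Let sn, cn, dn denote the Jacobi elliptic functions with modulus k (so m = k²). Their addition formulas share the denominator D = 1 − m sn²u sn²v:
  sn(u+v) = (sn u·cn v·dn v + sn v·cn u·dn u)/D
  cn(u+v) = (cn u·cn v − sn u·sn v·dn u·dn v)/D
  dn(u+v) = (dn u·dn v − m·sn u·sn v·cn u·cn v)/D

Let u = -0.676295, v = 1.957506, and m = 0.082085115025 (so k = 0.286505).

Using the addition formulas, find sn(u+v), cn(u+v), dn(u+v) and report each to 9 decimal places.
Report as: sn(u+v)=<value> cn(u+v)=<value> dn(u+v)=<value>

sn u = -0.6228954913797094, cn u = 0.7823050599470966, dn u = 0.9839466827182063
sn v = 0.943198887535407, cn v = -0.3322286239202919, dn v = 0.9627954611547676
m = k² = 0.082085115025
D = 1 − m·sn²u·sn²v = 0.9716664269356704
sn(u+v) = (sn u·cn v·dn v + sn v·cn u·dn u)/D = 0.9252684794532694/0.9716664269356704 = 0.9522490988715896
cn(u+v) = (cn u·cn v − sn u·sn v·dn u·dn v)/D = 0.2966713436855121/0.9716664269356704 = 0.3053222129132525
dn(u+v) = (dn u·dn v − m·sn u·sn v·cn u·cn v)/D = 0.9348052161628568/0.9716664269356704 = 0.9620639246649056

sn(u+v)=0.952249099 cn(u+v)=0.305322213 dn(u+v)=0.962063925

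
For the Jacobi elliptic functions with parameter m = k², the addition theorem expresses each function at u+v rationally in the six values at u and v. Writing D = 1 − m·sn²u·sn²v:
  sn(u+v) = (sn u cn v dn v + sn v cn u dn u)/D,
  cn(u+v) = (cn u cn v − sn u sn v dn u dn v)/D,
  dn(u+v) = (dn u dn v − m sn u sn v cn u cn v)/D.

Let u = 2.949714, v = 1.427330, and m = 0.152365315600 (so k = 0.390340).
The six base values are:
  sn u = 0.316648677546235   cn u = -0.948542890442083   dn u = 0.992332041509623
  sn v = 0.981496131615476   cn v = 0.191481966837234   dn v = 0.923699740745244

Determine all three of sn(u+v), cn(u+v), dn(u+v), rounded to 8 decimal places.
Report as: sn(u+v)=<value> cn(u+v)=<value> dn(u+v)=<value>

sn(u+v)=-0.88080899 cn(u+v)=-0.47347178 dn(u+v)=0.93903741

m = k² = 0.1523653156
D = 1 − m·sn²u·sn²v = 0.985283021438796
sn(u+v) = (sn u·cn v·dn v + sn v·cn u·dn u)/D = -0.8678461407145357/0.985283021438796 = -0.8808089877030776
cn(u+v) = (cn u·cn v − sn u·sn v·dn u·dn v)/D = -0.4665037067188742/0.985283021438796 = -0.4734717807657386
dn(u+v) = (dn u·dn v − m·sn u·sn v·cn u·cn v)/D = 0.9252176176020005/0.985283021438796 = 0.9390374110485708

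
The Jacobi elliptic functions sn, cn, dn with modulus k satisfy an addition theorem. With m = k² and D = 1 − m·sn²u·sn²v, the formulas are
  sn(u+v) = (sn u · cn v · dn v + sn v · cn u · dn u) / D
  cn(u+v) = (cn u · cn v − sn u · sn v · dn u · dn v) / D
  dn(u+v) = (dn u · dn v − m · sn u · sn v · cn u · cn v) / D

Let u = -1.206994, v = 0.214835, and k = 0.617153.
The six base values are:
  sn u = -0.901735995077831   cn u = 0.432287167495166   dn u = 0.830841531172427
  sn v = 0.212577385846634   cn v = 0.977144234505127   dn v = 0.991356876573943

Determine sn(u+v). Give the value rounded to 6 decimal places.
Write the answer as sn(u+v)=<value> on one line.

sn(u+v)=-0.808475

m = k² = 0.380877825409
D = 1 − m·sn²u·sn²v = 0.9860048156036783
sn(u+v) = (sn u·cn v·dn v + sn v·cn u·dn u)/D = -0.7971606996052226/0.9860048156036783 = -0.8084754627868258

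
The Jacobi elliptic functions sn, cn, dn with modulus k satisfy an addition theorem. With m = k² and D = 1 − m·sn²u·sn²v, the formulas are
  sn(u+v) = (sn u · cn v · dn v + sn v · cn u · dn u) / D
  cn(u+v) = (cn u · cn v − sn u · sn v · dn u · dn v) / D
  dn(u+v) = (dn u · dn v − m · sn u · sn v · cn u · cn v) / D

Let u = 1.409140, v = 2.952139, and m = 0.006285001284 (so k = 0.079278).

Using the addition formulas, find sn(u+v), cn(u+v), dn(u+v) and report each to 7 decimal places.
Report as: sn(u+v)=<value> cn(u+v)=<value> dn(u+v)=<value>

sn(u+v)=-0.9367889 cn(u+v)=-0.3498950 dn(u+v)=0.9972384

sn u = 0.986643889455177, cn u = 0.1628920974165428, dn u = 0.9969361884822735
sn v = 0.1931776470986686, cn v = -0.9811637970601149, dn v = 0.9998827225305482
m = k² = 0.006285001284
D = 1 − m·sn²u·sn²v = 0.999771682092296
sn(u+v) = (sn u·cn v·dn v + sn v·cn u·dn u)/D = -0.9365750305737491/0.999771682092296 = -0.9367889162590696
cn(u+v) = (cn u·cn v − sn u·sn v·dn u·dn v)/D = -0.3498151346346239/0.999771682092296 = -0.3498950219339479
dn(u+v) = (dn u·dn v − m·sn u·sn v·cn u·cn v)/D = 0.9970107242228912/0.999771682092296 = 0.9972384116105121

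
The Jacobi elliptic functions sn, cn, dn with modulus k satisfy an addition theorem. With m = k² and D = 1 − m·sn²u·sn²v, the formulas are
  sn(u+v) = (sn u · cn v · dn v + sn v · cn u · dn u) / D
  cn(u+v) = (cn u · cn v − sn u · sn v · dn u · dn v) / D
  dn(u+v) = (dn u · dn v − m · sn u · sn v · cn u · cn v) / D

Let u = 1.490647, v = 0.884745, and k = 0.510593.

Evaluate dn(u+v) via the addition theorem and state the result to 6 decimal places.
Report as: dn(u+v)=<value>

dn(u+v)=0.906754

sn u = 0.9850586425637117, cn u = 0.1722192518580243, dn u = 0.8643073336146049
sn v = 0.757278206161154, cn v = 0.6530924272056327, dn v = 0.9222219412268295
m = k² = 0.260705211649
D = 1 − m·sn²u·sn²v = 0.8549275982064794
dn(u+v) = (dn u·dn v − m·sn u·sn v·cn u·cn v)/D = 0.7752094189277813/0.8549275982064794 = 0.906754467342105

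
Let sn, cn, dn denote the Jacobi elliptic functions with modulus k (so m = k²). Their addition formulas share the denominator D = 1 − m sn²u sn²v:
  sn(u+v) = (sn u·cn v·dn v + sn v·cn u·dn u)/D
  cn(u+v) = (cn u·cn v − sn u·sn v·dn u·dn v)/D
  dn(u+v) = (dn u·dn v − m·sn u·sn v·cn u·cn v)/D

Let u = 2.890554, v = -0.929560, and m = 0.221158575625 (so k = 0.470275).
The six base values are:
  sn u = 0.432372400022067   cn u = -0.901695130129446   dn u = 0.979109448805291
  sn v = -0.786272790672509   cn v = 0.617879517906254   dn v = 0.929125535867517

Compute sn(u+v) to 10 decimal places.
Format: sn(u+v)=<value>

sn(u+v)=0.9671065973

m = k² = 0.221158575625
D = 1 − m·sn²u·sn²v = 0.9744396847971369
sn(u+v) = (sn u·cn v·dn v + sn v·cn u·dn u)/D = 0.9423870478045624/0.9744396847971369 = 0.9671065972654353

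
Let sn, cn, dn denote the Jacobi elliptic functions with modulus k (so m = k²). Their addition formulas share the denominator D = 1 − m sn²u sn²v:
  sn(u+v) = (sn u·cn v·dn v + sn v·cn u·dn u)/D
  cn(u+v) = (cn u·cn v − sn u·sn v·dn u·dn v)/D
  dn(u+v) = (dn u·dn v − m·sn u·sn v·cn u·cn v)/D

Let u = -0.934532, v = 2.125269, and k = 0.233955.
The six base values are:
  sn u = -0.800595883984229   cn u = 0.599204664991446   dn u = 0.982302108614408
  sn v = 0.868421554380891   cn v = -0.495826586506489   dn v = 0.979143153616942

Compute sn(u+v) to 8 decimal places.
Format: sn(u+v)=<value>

m = k² = 0.054734942025
D = 1 − m·sn²u·sn²v = 0.9735422714274262
sn(u+v) = (sn u·cn v·dn v + sn v·cn u·dn u)/D = 0.8998303909503322/0.9735422714274262 = 0.9242848691418234

sn(u+v)=0.92428487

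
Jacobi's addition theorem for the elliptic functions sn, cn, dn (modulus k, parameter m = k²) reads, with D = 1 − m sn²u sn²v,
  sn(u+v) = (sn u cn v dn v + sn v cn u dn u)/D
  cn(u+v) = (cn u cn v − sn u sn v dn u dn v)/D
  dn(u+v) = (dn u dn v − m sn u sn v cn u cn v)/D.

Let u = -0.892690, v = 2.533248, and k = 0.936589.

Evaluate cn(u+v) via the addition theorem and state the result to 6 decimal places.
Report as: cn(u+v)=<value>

sn u = -0.7210852433220879, cn u = 0.6928463551633401, dn u = 0.7374877528757447
sn v = 0.9998377967366258, cn v = -0.01801055848245202, dn v = 0.3508355612907815
m = k² = 0.877198954921
D = 1 − m·sn²u·sn²v = 0.5440361392909648
cn(u+v) = (cn u·cn v − sn u·sn v·dn u·dn v)/D = 0.1740625696413101/0.5440361392909648 = 0.3199467040336025

cn(u+v)=0.319947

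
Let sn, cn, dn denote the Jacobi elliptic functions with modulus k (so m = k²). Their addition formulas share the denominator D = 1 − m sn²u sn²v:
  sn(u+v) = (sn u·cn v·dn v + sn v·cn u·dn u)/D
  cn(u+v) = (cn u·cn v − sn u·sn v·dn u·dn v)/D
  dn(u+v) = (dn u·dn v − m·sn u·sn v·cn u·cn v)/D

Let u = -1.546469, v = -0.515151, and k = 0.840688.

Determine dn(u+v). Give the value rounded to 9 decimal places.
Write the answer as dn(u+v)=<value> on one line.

sn u = -0.9548096050261266, cn u = 0.2972181322696382, dn u = 0.5963870913639
sn v = -0.4794195117113011, cn v = 0.8775858543700996, dn v = 0.9151813811833032
m = k² = 0.706756313344
D = 1 − m·sn²u·sn²v = 0.8519069541051995
dn(u+v) = (dn u·dn v − m·sn u·sn v·cn u·cn v)/D = 0.4614170041986503/0.8519069541051995 = 0.5416284043405886

dn(u+v)=0.541628404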